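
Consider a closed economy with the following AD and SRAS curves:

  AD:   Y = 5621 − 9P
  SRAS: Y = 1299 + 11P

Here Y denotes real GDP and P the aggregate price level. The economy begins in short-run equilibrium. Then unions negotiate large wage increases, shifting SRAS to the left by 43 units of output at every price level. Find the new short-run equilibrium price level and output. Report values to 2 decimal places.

This is a negative supply shock: SRAS shifts left.
New SRAS: Y = 1256 + 11P.
Set AD = SRAS: 5621 − 9P = 1256 + 11P, so 4365 = 20P and P = 218.25.
Substituting into AD, Y = 3656.75.

P = 218.25, Y = 3656.75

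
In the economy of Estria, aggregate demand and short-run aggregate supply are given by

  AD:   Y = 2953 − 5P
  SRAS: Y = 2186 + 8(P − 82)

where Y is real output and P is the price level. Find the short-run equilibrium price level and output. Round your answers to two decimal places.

Write SRAS as Y = 2186 + 8P − 656 = 1530 + 8P.
Set AD = SRAS: 2953 − 5P = 1530 + 8P, so 1423 = 13P and P = 109.46.
Substituting into AD, Y = 2953 − 5P = 2405.69.

P = 109.46, Y = 2405.69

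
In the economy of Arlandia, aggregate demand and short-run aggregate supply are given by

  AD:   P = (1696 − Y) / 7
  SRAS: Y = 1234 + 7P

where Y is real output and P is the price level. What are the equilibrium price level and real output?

P = 33, Y = 1465

Rearrange AD to Y = 1696 − 7P.
Set AD = SRAS: 1696 − 7P = 1234 + 7P, so 462 = 14P and P = 33.
Then Y = 1696 − 7·33 = 1465.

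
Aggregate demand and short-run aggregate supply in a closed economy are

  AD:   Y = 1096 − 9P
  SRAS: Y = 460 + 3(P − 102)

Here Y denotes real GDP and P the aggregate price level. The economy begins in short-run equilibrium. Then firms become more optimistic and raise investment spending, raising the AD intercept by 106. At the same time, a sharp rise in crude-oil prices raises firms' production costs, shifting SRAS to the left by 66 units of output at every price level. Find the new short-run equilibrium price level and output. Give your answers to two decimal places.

After both shocks: AD is Y = 1202 − 9P and SRAS is Y = 88 + 3P.
Setting them equal: 1114 = 12P, so P = 92.83.
Substituting into AD, Y = 366.50.

P = 92.83, Y = 366.50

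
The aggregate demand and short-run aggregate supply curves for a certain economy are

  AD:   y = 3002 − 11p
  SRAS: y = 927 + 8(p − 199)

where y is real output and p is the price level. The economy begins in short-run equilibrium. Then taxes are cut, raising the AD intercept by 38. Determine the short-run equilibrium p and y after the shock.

This is a positive demand shock: AD shifts right.
New AD: y = 3040 − 11p.
SRAS can be written y = 8p − 665.
Set AD = SRAS: 3040 − 11p = 8p − 665, so 3705 = 19p and p = 195.
y = 3040 − 11·195 = 895.

p = 195, y = 895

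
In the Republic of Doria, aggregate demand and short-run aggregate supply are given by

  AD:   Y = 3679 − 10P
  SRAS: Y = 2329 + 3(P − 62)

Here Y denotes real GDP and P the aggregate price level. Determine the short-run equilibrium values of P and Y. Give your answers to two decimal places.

Write SRAS as Y = 2329 + 3P − 186 = 2143 + 3P.
Set AD = SRAS: 3679 − 10P = 2143 + 3P, so 1536 = 13P and P = 118.15.
Substituting into AD, Y = 3679 − 10P = 2497.46.

P = 118.15, Y = 2497.46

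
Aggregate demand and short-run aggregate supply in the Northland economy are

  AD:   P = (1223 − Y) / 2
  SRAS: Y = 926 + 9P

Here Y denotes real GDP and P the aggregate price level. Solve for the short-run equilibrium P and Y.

Rearrange AD to Y = 1223 − 2P.
Set AD = SRAS: 1223 − 2P = 926 + 9P, so 297 = 11P and P = 27.
Then Y = 1223 − 2·27 = 1169.

P = 27, Y = 1169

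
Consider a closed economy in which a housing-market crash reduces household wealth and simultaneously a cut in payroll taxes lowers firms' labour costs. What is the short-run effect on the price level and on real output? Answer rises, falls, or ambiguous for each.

The first event is a negative demand shock: AD shifts left, which by itself pushes P down and Y down.
The second is a favourable supply shock: SRAS shifts right, which by itself pushes P down and Y up.
Both shocks push P down, so P falls. The two shocks push Y in opposite directions, so the effect on Y is ambiguous.

Price level: falls; output: ambiguous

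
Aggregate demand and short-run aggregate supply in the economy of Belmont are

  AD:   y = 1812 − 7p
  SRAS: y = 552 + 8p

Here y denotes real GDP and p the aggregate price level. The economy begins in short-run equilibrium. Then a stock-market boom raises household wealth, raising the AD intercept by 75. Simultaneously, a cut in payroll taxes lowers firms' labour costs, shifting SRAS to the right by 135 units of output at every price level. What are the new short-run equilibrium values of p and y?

p = 80, y = 1327

After both shocks: AD is y = 1887 − 7p and SRAS is y = 687 + 8p.
Setting them equal: 1200 = 15p, so p = 80.
y = 1887 − 7·80 = 1327.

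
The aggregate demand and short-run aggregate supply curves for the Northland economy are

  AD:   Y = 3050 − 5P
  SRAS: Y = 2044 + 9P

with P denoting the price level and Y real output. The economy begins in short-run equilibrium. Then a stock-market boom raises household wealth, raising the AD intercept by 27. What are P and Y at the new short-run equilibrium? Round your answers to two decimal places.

P = 73.79, Y = 2708.07

This is a positive demand shock: AD shifts right.
New AD: Y = 3077 − 5P.
Set AD = SRAS: 3077 − 5P = 2044 + 9P, so 1033 = 14P and P = 73.79.
Substituting into AD, Y = 2708.07.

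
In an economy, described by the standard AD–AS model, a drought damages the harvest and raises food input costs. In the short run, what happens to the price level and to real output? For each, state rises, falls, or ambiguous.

This is an adverse supply shock: SRAS shifts left.
Moving along the downward-sloping AD curve, P rises and Y falls.

Price level: rises; output: falls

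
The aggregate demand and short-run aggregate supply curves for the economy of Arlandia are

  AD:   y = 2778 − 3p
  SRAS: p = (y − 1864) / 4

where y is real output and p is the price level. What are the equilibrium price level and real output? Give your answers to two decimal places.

Rearrange SRAS to y = 1864 + 4p.
Set AD = SRAS: 2778 − 3p = 1864 + 4p, so 914 = 7p and p = 130.57.
Substituting into AD, y = 2778 − 3p = 2386.29.

p = 130.57, y = 2386.29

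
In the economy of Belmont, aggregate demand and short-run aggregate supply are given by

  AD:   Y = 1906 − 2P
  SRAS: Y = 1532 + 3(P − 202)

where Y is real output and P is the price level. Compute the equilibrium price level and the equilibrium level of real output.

P = 196, Y = 1514

Write SRAS as Y = 1532 + 3P − 606 = 926 + 3P.
Set AD = SRAS: 1906 − 2P = 926 + 3P, so 980 = 5P and P = 196.
Then Y = 1906 − 2·196 = 1514.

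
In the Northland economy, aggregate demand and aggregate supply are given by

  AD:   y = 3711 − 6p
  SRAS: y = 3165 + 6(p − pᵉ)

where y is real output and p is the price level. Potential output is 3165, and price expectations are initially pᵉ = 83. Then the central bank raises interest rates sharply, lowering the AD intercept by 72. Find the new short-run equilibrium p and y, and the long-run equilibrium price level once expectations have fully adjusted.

AD shifts left: new AD is y = 3639 − 6p. With pᵉ = 83, SRAS is y = 2667 + 6p.
Short run: 3639 − 6p = 2667 + 6p gives 972 = 12p, so p = 81 and y = 3639 − 6·81 = 3153.
y = 3153 is below potential 3165; expectations adjust and SRAS shifts right until y = 3165.
Long run: on the new AD curve, 3165 = 3639 − 6p gives p = 79.

Short run: p = 81, y = 3153. Long run: p = 79.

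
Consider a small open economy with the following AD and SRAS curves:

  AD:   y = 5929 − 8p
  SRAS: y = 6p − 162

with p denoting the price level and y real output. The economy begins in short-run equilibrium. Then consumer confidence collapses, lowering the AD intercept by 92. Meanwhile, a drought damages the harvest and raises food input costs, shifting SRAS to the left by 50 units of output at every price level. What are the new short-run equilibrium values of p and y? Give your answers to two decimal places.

p = 432.07, y = 2380.43

After both shocks: AD is y = 5837 − 8p and SRAS is y = 6p − 212.
Setting them equal: 6049 = 14p, so p = 432.07.
Substituting into AD, y = 2380.43.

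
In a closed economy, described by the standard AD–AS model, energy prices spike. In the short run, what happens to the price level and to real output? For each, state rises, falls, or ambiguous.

This is an adverse supply shock: SRAS shifts left.
Moving along the downward-sloping AD curve, P rises and Y falls.

Price level: rises; output: falls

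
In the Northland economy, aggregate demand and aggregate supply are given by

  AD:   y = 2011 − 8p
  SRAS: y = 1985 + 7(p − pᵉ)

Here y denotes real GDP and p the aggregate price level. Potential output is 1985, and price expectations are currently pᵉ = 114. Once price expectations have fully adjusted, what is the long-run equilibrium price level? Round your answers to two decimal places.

Short run: with pᵉ = 114, SRAS is y = 1187 + 7p. Setting AD = SRAS gives 824 = 15p, so p = 54.93 and y = 2011 − 8p = 1571.53.
Output 1571.53 is below potential 1985, so over time expected prices fall and SRAS shifts right until y returns to 1985.
Long run: y = 1985 on the AD curve gives 1985 = 2011 − 8p, so p = 3.25.

Long-run p = 3.25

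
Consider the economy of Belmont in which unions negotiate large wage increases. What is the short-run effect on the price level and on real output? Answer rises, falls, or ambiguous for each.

Price level: rises; output: falls

This is an adverse supply shock: SRAS shifts left.
Moving along the downward-sloping AD curve, P rises and Y falls.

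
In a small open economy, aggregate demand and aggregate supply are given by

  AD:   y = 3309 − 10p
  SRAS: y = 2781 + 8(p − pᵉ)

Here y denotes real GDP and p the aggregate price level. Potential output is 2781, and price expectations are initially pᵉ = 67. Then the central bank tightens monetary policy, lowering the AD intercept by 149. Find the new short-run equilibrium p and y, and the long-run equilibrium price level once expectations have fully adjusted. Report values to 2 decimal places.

AD shifts left: new AD is y = 3160 − 10p. With pᵉ = 67, SRAS is y = 2245 + 8p.
Short run: 3160 − 10p = 2245 + 8p gives 915 = 18p, so p = 50.83 and y = 3160 − 10p = 2651.67.
y = 2651.67 is below potential 2781; expectations adjust and SRAS shifts right until y = 2781.
Long run: on the new AD curve, 2781 = 3160 − 10p gives p = 37.90.

Short run: p = 50.83, y = 2651.67. Long run: p = 37.90.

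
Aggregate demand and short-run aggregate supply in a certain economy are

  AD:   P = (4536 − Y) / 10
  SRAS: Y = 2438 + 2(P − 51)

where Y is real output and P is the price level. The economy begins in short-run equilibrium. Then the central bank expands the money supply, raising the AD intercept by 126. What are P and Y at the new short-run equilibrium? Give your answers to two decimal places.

This is a positive demand shock: AD shifts right.
New AD: Y = 4662 − 10P.
SRAS can be written Y = 2336 + 2P.
Set AD = SRAS: 4662 − 10P = 2336 + 2P, so 2326 = 12P and P = 193.83.
Substituting into AD, Y = 2723.67.

P = 193.83, Y = 2723.67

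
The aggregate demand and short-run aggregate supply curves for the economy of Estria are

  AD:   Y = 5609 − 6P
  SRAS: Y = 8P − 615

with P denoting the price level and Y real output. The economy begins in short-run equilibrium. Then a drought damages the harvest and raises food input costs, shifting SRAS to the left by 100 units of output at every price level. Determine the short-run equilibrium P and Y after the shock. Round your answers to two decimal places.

P = 451.71, Y = 2898.71

This is a negative supply shock: SRAS shifts left.
New SRAS: Y = 8P − 715.
Set AD = SRAS: 5609 − 6P = 8P − 715, so 6324 = 14P and P = 451.71.
Substituting into AD, Y = 2898.71.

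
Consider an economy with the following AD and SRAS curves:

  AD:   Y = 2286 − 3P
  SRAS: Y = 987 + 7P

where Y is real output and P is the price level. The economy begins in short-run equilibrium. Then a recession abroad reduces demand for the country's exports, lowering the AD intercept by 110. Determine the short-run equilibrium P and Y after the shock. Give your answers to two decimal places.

P = 118.90, Y = 1819.30

This is a negative demand shock: AD shifts left.
New AD: Y = 2176 − 3P.
Set AD = SRAS: 2176 − 3P = 987 + 7P, so 1189 = 10P and P = 118.90.
Substituting into AD, Y = 1819.30.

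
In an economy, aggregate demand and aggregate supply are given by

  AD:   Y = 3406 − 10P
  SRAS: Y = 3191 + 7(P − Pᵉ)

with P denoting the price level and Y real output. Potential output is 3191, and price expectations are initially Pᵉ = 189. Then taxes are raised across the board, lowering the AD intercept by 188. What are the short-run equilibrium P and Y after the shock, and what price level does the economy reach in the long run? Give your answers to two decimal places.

AD shifts left: new AD is Y = 3218 − 10P. With Pᵉ = 189, SRAS is Y = 1868 + 7P.
Short run: 3218 − 10P = 1868 + 7P gives 1350 = 17P, so P = 79.41 and Y = 3218 − 10P = 2423.88.
Y = 2423.88 is below potential 3191; expectations adjust and SRAS shifts right until Y = 3191.
Long run: on the new AD curve, 3191 = 3218 − 10P gives P = 2.70.

Short run: P = 79.41, Y = 2423.88. Long run: P = 2.70.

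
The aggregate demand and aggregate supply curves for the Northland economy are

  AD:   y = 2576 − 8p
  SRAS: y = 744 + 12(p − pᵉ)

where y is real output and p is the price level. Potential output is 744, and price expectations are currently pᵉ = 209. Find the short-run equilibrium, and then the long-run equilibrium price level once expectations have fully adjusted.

Short run: with pᵉ = 209, SRAS is y = 12p − 1764. Setting AD = SRAS gives 4340 = 20p, so p = 217 and y = 2576 − 8·217 = 840.
Output 840 is above potential 744, so over time expected prices rise and SRAS shifts left until y returns to 744.
Long run: y = 744 on the AD curve gives 744 = 2576 − 8p, so p = 229.

Short run: p = 217, y = 840. Long run: p = 229.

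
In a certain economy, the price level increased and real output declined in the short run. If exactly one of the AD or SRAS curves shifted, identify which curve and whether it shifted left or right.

P rose and Y fell. An AD shift moves P and Y in the same direction; an SRAS shift moves them in opposite directions.
Here P and Y moved in opposite directions, so the SRAS curve shifted.
Since Y fell, SRAS shifted left.

SRAS shifted left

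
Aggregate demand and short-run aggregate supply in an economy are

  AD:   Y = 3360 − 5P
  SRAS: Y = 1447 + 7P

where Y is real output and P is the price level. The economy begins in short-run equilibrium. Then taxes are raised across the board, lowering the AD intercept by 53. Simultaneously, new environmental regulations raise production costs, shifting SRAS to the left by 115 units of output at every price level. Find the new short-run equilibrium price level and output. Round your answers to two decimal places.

P = 164.58, Y = 2484.08

After both shocks: AD is Y = 3307 − 5P and SRAS is Y = 1332 + 7P.
Setting them equal: 1975 = 12P, so P = 164.58.
Substituting into AD, Y = 2484.08.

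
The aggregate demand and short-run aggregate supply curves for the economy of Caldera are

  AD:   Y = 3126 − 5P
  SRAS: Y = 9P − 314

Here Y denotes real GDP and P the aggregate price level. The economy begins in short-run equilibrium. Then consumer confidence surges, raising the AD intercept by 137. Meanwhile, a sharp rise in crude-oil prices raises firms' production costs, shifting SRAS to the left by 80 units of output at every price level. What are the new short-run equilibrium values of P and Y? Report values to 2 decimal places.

P = 261.21, Y = 1956.93

After both shocks: AD is Y = 3263 − 5P and SRAS is Y = 9P − 394.
Setting them equal: 3657 = 14P, so P = 261.21.
Substituting into AD, Y = 1956.93.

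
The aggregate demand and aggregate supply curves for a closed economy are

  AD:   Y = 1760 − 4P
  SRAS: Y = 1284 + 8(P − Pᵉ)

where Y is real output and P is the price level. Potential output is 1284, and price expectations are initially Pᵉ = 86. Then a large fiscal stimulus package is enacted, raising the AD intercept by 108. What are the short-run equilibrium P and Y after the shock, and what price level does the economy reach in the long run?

AD shifts right: new AD is Y = 1868 − 4P. With Pᵉ = 86, SRAS is Y = 596 + 8P.
Short run: 1868 − 4P = 596 + 8P gives 1272 = 12P, so P = 106 and Y = 1868 − 4·106 = 1444.
Y = 1444 is above potential 1284; expectations adjust and SRAS shifts left until Y = 1284.
Long run: on the new AD curve, 1284 = 1868 − 4P gives P = 146.

Short run: P = 106, Y = 1444. Long run: P = 146.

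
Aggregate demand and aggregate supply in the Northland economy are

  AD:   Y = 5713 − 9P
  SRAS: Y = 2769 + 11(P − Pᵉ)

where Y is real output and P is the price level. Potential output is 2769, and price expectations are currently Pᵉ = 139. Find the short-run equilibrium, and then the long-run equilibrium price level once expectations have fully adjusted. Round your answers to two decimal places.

Short run: with Pᵉ = 139, SRAS is Y = 1240 + 11P. Setting AD = SRAS gives 4473 = 20P, so P = 223.65 and Y = 5713 − 9P = 3700.15.
Output 3700.15 is above potential 2769, so over time expected prices rise and SRAS shifts left until Y returns to 2769.
Long run: Y = 2769 on the AD curve gives 2769 = 5713 − 9P, so P = 327.11.

Short run: P = 223.65, Y = 3700.15. Long run: P = 327.11.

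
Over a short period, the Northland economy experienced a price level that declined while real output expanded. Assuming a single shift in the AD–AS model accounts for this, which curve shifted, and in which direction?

SRAS shifted right

P fell and Y rose. An AD shift moves P and Y in the same direction; an SRAS shift moves them in opposite directions.
Here P and Y moved in opposite directions, so the SRAS curve shifted.
Since Y rose, SRAS shifted right.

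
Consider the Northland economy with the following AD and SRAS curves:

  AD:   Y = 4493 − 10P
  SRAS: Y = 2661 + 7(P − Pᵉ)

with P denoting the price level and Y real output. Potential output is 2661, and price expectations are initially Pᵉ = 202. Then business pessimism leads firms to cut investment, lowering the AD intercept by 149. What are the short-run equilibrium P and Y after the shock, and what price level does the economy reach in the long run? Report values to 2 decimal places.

AD shifts left: new AD is Y = 4344 − 10P. With Pᵉ = 202, SRAS is Y = 1247 + 7P.
Short run: 4344 − 10P = 1247 + 7P gives 3097 = 17P, so P = 182.18 and Y = 4344 − 10P = 2522.24.
Y = 2522.24 is below potential 2661; expectations adjust and SRAS shifts right until Y = 2661.
Long run: on the new AD curve, 2661 = 4344 − 10P gives P = 168.30.

Short run: P = 182.18, Y = 2522.24. Long run: P = 168.30.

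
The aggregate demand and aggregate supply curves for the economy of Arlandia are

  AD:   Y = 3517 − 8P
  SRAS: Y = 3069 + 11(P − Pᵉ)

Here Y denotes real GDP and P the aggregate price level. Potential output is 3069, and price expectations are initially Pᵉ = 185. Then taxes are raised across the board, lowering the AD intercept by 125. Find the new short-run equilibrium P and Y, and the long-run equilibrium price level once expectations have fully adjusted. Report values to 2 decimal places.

Short run: P = 124.11, Y = 2399.16. Long run: P = 40.38.

AD shifts left: new AD is Y = 3392 − 8P. With Pᵉ = 185, SRAS is Y = 1034 + 11P.
Short run: 3392 − 8P = 1034 + 11P gives 2358 = 19P, so P = 124.11 and Y = 3392 − 8P = 2399.16.
Y = 2399.16 is below potential 3069; expectations adjust and SRAS shifts right until Y = 3069.
Long run: on the new AD curve, 3069 = 3392 − 8P gives P = 40.38.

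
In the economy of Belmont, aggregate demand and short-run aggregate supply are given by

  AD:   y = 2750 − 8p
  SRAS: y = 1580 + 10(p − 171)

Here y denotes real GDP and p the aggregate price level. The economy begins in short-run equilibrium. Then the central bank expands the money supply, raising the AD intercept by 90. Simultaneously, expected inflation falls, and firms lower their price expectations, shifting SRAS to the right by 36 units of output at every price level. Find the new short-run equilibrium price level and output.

p = 163, y = 1536

After both shocks: AD is y = 2840 − 8p and SRAS is y = 10p − 94.
Setting them equal: 2934 = 18p, so p = 163.
y = 2840 − 8·163 = 1536.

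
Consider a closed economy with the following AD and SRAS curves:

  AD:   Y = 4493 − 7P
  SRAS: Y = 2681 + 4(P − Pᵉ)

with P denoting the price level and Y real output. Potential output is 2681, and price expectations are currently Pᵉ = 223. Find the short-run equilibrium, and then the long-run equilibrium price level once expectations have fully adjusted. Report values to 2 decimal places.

Short run: P = 245.82, Y = 2772.27. Long run: P = 258.86.

Short run: with Pᵉ = 223, SRAS is Y = 1789 + 4P. Setting AD = SRAS gives 2704 = 11P, so P = 245.82 and Y = 4493 − 7P = 2772.27.
Output 2772.27 is above potential 2681, so over time expected prices rise and SRAS shifts left until Y returns to 2681.
Long run: Y = 2681 on the AD curve gives 2681 = 4493 − 7P, so P = 258.86.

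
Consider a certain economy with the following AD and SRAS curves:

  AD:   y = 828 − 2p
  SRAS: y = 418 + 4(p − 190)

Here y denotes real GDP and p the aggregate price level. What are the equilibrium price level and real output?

Write SRAS as y = 418 + 4p − 760 = 4p − 342.
Set AD = SRAS: 828 − 2p = 4p − 342, so 1170 = 6p and p = 195.
Then y = 828 − 2·195 = 438.

p = 195, y = 438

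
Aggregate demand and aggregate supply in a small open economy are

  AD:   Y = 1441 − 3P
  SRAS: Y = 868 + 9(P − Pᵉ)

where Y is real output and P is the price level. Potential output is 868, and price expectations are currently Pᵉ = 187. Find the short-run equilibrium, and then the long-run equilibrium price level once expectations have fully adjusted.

Short run: P = 188, Y = 877. Long run: P = 191.

Short run: with Pᵉ = 187, SRAS is Y = 9P − 815. Setting AD = SRAS gives 2256 = 12P, so P = 188 and Y = 1441 − 3·188 = 877.
Output 877 is above potential 868, so over time expected prices rise and SRAS shifts left until Y returns to 868.
Long run: Y = 868 on the AD curve gives 868 = 1441 − 3P, so P = 191.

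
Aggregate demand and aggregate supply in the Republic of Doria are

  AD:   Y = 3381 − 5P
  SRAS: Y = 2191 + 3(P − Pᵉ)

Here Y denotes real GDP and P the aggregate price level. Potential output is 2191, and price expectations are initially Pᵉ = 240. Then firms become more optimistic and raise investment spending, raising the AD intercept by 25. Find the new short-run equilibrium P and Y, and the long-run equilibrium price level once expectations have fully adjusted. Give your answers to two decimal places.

AD shifts right: new AD is Y = 3406 − 5P. With Pᵉ = 240, SRAS is Y = 1471 + 3P.
Short run: 3406 − 5P = 1471 + 3P gives 1935 = 8P, so P = 241.88 and Y = 3406 − 5P = 2196.63.
Y = 2196.63 is above potential 2191; expectations adjust and SRAS shifts left until Y = 2191.
Long run: on the new AD curve, 2191 = 3406 − 5P gives P = 243.00.

Short run: P = 241.88, Y = 2196.63. Long run: P = 243.00.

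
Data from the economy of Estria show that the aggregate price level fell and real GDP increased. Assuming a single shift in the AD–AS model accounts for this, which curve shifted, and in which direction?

SRAS shifted right

P fell and Y rose. An AD shift moves P and Y in the same direction; an SRAS shift moves them in opposite directions.
Here P and Y moved in opposite directions, so the SRAS curve shifted.
Since Y rose, SRAS shifted right.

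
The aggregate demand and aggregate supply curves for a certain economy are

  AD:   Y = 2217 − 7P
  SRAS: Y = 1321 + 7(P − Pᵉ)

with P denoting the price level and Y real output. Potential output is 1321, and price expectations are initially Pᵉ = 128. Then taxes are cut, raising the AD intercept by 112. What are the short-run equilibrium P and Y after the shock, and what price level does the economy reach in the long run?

AD shifts right: new AD is Y = 2329 − 7P. With Pᵉ = 128, SRAS is Y = 425 + 7P.
Short run: 2329 − 7P = 425 + 7P gives 1904 = 14P, so P = 136 and Y = 2329 − 7·136 = 1377.
Y = 1377 is above potential 1321; expectations adjust and SRAS shifts left until Y = 1321.
Long run: on the new AD curve, 1321 = 2329 − 7P gives P = 144.

Short run: P = 136, Y = 1377. Long run: P = 144.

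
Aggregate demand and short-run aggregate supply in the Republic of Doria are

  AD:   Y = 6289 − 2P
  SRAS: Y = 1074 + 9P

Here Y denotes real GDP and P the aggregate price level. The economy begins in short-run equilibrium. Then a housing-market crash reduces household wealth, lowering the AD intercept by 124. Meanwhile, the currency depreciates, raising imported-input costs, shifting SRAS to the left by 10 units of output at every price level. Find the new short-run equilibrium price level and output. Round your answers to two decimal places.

After both shocks: AD is Y = 6165 − 2P and SRAS is Y = 1064 + 9P.
Setting them equal: 5101 = 11P, so P = 463.73.
Substituting into AD, Y = 5237.55.

P = 463.73, Y = 5237.55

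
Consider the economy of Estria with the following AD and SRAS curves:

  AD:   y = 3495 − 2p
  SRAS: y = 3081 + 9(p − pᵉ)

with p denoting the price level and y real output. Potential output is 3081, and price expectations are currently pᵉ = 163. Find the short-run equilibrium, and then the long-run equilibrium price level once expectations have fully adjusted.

Short run: with pᵉ = 163, SRAS is y = 1614 + 9p. Setting AD = SRAS gives 1881 = 11p, so p = 171 and y = 3495 − 2·171 = 3153.
Output 3153 is above potential 3081, so over time expected prices rise and SRAS shifts left until y returns to 3081.
Long run: y = 3081 on the AD curve gives 3081 = 3495 − 2p, so p = 207.

Short run: p = 171, y = 3153. Long run: p = 207.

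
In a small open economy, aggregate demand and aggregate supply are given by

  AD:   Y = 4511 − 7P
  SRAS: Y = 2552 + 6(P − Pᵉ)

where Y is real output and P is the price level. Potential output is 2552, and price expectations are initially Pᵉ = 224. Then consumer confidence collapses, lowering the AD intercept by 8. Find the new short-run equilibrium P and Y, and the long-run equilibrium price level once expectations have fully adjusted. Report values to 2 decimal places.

AD shifts left: new AD is Y = 4503 − 7P. With Pᵉ = 224, SRAS is Y = 1208 + 6P.
Short run: 4503 − 7P = 1208 + 6P gives 3295 = 13P, so P = 253.46 and Y = 4503 − 7P = 2728.77.
Y = 2728.77 is above potential 2552; expectations adjust and SRAS shifts left until Y = 2552.
Long run: on the new AD curve, 2552 = 4503 − 7P gives P = 278.71.

Short run: P = 253.46, Y = 2728.77. Long run: P = 278.71.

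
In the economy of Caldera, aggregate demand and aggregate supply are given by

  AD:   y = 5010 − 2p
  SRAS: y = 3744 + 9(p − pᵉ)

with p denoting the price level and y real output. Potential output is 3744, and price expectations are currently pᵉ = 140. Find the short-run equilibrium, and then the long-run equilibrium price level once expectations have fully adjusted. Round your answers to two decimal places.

Short run: with pᵉ = 140, SRAS is y = 2484 + 9p. Setting AD = SRAS gives 2526 = 11p, so p = 229.64 and y = 5010 − 2p = 4550.73.
Output 4550.73 is above potential 3744, so over time expected prices rise and SRAS shifts left until y returns to 3744.
Long run: y = 3744 on the AD curve gives 3744 = 5010 − 2p, so p = 633.00.

Short run: p = 229.64, y = 4550.73. Long run: p = 633.00.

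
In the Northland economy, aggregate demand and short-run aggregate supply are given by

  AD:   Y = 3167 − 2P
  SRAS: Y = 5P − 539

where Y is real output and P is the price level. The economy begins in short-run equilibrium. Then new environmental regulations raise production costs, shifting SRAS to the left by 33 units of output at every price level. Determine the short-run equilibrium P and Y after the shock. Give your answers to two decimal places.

This is a negative supply shock: SRAS shifts left.
New SRAS: Y = 5P − 572.
Set AD = SRAS: 3167 − 2P = 5P − 572, so 3739 = 7P and P = 534.14.
Substituting into AD, Y = 2098.71.

P = 534.14, Y = 2098.71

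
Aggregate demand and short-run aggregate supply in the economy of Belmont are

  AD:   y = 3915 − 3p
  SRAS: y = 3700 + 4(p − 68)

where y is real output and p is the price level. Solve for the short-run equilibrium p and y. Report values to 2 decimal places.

Write SRAS as y = 3700 + 4p − 272 = 3428 + 4p.
Set AD = SRAS: 3915 − 3p = 3428 + 4p, so 487 = 7p and p = 69.57.
Substituting into AD, y = 3915 − 3p = 3706.29.

p = 69.57, y = 3706.29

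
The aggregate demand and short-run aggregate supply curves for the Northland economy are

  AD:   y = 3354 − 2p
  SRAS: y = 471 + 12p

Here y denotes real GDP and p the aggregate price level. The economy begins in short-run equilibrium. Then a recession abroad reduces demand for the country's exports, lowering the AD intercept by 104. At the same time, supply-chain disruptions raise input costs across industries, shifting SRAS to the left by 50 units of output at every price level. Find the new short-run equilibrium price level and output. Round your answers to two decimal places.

After both shocks: AD is y = 3250 − 2p and SRAS is y = 421 + 12p.
Setting them equal: 2829 = 14p, so p = 202.07.
Substituting into AD, y = 2845.86.

p = 202.07, y = 2845.86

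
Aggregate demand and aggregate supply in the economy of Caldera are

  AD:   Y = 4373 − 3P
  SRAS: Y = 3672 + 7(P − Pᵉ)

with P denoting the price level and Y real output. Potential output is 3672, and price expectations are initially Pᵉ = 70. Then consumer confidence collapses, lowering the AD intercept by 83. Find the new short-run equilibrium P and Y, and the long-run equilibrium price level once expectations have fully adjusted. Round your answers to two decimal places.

Short run: P = 110.80, Y = 3957.60. Long run: P = 206.00.

AD shifts left: new AD is Y = 4290 − 3P. With Pᵉ = 70, SRAS is Y = 3182 + 7P.
Short run: 4290 − 3P = 3182 + 7P gives 1108 = 10P, so P = 110.80 and Y = 4290 − 3P = 3957.60.
Y = 3957.60 is above potential 3672; expectations adjust and SRAS shifts left until Y = 3672.
Long run: on the new AD curve, 3672 = 4290 − 3P gives P = 206.00.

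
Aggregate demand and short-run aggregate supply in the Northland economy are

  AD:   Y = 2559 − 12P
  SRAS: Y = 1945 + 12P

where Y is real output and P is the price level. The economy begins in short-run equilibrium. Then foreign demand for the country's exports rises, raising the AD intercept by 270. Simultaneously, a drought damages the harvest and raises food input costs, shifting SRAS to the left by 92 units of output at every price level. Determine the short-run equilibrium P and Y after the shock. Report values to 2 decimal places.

After both shocks: AD is Y = 2829 − 12P and SRAS is Y = 1853 + 12P.
Setting them equal: 976 = 24P, so P = 40.67.
Substituting into AD, Y = 2341.00.

P = 40.67, Y = 2341.00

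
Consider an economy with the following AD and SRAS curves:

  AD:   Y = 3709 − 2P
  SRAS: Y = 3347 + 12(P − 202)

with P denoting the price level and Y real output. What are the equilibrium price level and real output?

Write SRAS as Y = 3347 + 12P − 2424 = 923 + 12P.
Set AD = SRAS: 3709 − 2P = 923 + 12P, so 2786 = 14P and P = 199.
Then Y = 3709 − 2·199 = 3311.

P = 199, Y = 3311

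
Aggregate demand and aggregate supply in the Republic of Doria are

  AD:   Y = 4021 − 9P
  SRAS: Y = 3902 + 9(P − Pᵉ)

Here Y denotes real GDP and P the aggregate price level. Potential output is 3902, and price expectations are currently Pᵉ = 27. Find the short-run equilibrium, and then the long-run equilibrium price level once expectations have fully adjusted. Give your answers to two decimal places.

Short run: P = 20.11, Y = 3840.00. Long run: P = 13.22.

Short run: with Pᵉ = 27, SRAS is Y = 3659 + 9P. Setting AD = SRAS gives 362 = 18P, so P = 20.11 and Y = 4021 − 9P = 3840.00.
Output 3840.00 is below potential 3902, so over time expected prices fall and SRAS shifts right until Y returns to 3902.
Long run: Y = 3902 on the AD curve gives 3902 = 4021 − 9P, so P = 13.22.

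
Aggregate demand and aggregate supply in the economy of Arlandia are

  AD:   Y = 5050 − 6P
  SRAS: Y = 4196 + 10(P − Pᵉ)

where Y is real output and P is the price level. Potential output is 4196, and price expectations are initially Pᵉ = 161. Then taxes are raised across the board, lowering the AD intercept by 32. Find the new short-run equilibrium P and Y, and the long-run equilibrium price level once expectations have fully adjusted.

Short run: P = 152, Y = 4106. Long run: P = 137.

AD shifts left: new AD is Y = 5018 − 6P. With Pᵉ = 161, SRAS is Y = 2586 + 10P.
Short run: 5018 − 6P = 2586 + 10P gives 2432 = 16P, so P = 152 and Y = 5018 − 6·152 = 4106.
Y = 4106 is below potential 4196; expectations adjust and SRAS shifts right until Y = 4196.
Long run: on the new AD curve, 4196 = 5018 − 6P gives P = 137.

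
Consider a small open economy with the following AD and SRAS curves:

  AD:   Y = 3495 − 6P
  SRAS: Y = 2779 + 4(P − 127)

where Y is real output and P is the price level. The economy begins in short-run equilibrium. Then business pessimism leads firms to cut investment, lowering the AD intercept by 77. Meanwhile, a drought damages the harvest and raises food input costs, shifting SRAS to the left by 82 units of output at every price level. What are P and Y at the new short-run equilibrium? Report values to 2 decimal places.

After both shocks: AD is Y = 3418 − 6P and SRAS is Y = 2189 + 4P.
Setting them equal: 1229 = 10P, so P = 122.90.
Substituting into AD, Y = 2680.60.

P = 122.90, Y = 2680.60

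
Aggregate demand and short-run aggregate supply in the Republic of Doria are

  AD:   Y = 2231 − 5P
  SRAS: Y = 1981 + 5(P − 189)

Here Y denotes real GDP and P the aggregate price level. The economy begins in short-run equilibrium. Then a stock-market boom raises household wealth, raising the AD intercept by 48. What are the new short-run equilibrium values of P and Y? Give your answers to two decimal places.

P = 124.30, Y = 1657.50

This is a positive demand shock: AD shifts right.
New AD: Y = 2279 − 5P.
SRAS can be written Y = 1036 + 5P.
Set AD = SRAS: 2279 − 5P = 1036 + 5P, so 1243 = 10P and P = 124.30.
Substituting into AD, Y = 1657.50.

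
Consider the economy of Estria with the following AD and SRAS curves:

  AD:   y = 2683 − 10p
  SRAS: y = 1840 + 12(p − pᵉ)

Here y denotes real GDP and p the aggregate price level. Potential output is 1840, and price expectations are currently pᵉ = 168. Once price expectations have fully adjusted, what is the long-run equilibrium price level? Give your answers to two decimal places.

Short run: with pᵉ = 168, SRAS is y = 12p − 176. Setting AD = SRAS gives 2859 = 22p, so p = 129.95 and y = 2683 − 10p = 1383.45.
Output 1383.45 is below potential 1840, so over time expected prices fall and SRAS shifts right until y returns to 1840.
Long run: y = 1840 on the AD curve gives 1840 = 2683 − 10p, so p = 84.30.

Long-run p = 84.30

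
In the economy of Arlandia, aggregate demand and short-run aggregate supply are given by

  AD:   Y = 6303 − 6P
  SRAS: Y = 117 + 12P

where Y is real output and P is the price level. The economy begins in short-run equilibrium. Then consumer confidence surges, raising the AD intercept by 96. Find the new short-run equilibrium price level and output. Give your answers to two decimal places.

This is a positive demand shock: AD shifts right.
New AD: Y = 6399 − 6P.
Set AD = SRAS: 6399 − 6P = 117 + 12P, so 6282 = 18P and P = 349.00.
Substituting into AD, Y = 4305.00.

P = 349.00, Y = 4305.00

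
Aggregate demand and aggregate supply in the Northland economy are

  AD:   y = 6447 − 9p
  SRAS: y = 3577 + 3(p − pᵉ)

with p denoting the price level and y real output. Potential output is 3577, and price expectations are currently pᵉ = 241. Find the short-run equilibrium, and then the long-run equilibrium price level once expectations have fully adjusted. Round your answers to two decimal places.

Short run: with pᵉ = 241, SRAS is y = 2854 + 3p. Setting AD = SRAS gives 3593 = 12p, so p = 299.42 and y = 6447 − 9p = 3752.25.
Output 3752.25 is above potential 3577, so over time expected prices rise and SRAS shifts left until y returns to 3577.
Long run: y = 3577 on the AD curve gives 3577 = 6447 − 9p, so p = 318.89.

Short run: p = 299.42, y = 3752.25. Long run: p = 318.89.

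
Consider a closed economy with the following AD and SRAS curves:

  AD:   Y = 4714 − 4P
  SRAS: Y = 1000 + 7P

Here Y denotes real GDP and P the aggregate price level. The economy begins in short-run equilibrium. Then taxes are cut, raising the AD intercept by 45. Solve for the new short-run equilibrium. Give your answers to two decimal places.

P = 341.73, Y = 3392.09

This is a positive demand shock: AD shifts right.
New AD: Y = 4759 − 4P.
Set AD = SRAS: 4759 − 4P = 1000 + 7P, so 3759 = 11P and P = 341.73.
Substituting into AD, Y = 3392.09.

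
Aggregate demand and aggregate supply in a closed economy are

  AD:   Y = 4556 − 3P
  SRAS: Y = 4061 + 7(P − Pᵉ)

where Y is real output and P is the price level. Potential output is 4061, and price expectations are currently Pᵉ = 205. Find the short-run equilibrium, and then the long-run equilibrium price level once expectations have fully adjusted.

Short run: P = 193, Y = 3977. Long run: P = 165.

Short run: with Pᵉ = 205, SRAS is Y = 2626 + 7P. Setting AD = SRAS gives 1930 = 10P, so P = 193 and Y = 4556 − 3·193 = 3977.
Output 3977 is below potential 4061, so over time expected prices fall and SRAS shifts right until Y returns to 4061.
Long run: Y = 4061 on the AD curve gives 4061 = 4556 − 3P, so P = 165.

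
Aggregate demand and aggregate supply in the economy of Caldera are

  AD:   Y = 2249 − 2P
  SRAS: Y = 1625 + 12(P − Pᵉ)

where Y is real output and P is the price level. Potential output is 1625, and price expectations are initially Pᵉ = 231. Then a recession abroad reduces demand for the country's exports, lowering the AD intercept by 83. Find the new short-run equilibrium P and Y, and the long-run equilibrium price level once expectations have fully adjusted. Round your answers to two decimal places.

AD shifts left: new AD is Y = 2166 − 2P. With Pᵉ = 231, SRAS is Y = 12P − 1147.
Short run: 2166 − 2P = 12P − 1147 gives 3313 = 14P, so P = 236.64 and Y = 2166 − 2P = 1692.71.
Y = 1692.71 is above potential 1625; expectations adjust and SRAS shifts left until Y = 1625.
Long run: on the new AD curve, 1625 = 2166 − 2P gives P = 270.50.

Short run: P = 236.64, Y = 1692.71. Long run: P = 270.50.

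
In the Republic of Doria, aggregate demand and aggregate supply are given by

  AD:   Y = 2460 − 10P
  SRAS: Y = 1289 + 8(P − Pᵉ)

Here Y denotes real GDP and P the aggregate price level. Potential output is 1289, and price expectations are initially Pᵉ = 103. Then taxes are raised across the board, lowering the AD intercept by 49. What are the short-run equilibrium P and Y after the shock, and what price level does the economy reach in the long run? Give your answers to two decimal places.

Short run: P = 108.11, Y = 1329.89. Long run: P = 112.20.

AD shifts left: new AD is Y = 2411 − 10P. With Pᵉ = 103, SRAS is Y = 465 + 8P.
Short run: 2411 − 10P = 465 + 8P gives 1946 = 18P, so P = 108.11 and Y = 2411 − 10P = 1329.89.
Y = 1329.89 is above potential 1289; expectations adjust and SRAS shifts left until Y = 1289.
Long run: on the new AD curve, 1289 = 2411 − 10P gives P = 112.20.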